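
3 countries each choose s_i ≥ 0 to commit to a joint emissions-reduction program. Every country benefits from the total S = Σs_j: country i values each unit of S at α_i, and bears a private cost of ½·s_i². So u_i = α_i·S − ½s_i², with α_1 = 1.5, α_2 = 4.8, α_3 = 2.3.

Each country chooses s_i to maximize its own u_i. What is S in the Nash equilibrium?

Country i's FOC: ∂u_i/∂s_i = α_i − s_i = 0, so s_i* = α_i.
NE contributions = (1.5, 4.8, 2.3); S = 8.6.

8.6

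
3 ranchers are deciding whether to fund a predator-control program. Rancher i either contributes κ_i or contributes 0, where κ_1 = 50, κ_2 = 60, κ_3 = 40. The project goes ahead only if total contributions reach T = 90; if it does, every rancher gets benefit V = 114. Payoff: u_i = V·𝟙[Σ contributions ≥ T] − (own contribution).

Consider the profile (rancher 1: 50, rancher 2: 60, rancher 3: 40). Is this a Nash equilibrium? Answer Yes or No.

No

Total = 150 ≥ 90: provided.
Rancher 1 (pledges 50, payoff 64): dropping to 0 → total 100, payoff 114. Profitable deviation.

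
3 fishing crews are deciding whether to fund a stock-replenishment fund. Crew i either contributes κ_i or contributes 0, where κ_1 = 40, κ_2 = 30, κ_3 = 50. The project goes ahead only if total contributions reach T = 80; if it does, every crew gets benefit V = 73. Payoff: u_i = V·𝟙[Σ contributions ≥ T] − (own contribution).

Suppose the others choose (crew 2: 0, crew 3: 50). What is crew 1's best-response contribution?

40

Others' total = 50. Contributing 40 brings total to 90 ≥ 80: gain V − κ_1 = 33.
Best response: 40.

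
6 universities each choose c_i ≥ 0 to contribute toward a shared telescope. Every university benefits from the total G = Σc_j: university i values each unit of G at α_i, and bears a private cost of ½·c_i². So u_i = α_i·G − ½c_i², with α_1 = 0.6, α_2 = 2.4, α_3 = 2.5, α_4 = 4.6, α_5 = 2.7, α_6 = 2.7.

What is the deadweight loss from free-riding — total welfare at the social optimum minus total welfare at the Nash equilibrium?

University i's FOC: ∂u_i/∂c_i = α_i − c_i = 0, so c_i* = α_i.
NE contributions = (0.6, 2.4, 2.5, 4.6, 2.7, 2.7); G = 15.5.
W^NE = (Σα)·G − ½Σα_i² = 15.5² − ½·48.11 = 216.195.
Planner sets c_i = Σα_j = 15.5 for every i, so G^SO = 6·15.5 = 93.
W^SO = (Σα)·G^SO − ½·6·(Σα)² = (6/2)·15.5² = 720.75.
Deadweight loss = W^SO − W^NE = 504.555.

504.555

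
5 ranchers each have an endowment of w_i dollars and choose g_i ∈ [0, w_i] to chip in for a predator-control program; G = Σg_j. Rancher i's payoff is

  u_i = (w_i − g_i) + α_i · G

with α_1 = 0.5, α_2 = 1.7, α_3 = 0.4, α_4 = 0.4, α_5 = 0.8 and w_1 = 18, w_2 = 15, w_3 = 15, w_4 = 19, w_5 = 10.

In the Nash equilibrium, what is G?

15

∂u_i/∂g_i = α_i − 1, so rancher i contributes w_i if α_i > 1, else 0.
α_i > 1 for i ∈ {2}; NE contributions (0, 15, 0, 0, 0), G = 15.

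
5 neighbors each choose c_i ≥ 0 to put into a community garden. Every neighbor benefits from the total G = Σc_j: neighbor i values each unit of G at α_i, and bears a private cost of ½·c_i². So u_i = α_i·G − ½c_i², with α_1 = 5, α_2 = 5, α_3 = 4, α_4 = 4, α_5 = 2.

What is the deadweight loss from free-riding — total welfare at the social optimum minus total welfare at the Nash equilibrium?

Neighbor i's FOC: ∂u_i/∂c_i = α_i − c_i = 0, so c_i* = α_i.
NE contributions = (5, 5, 4, 4, 2); G = 20.
W^NE = (Σα)·G − ½Σα_i² = 20² − ½·86 = 357.
Planner sets c_i = Σα_j = 20 for every i, so G^SO = 5·20 = 100.
W^SO = (Σα)·G^SO − ½·5·(Σα)² = (5/2)·20² = 1000.
Deadweight loss = W^SO − W^NE = 643.

643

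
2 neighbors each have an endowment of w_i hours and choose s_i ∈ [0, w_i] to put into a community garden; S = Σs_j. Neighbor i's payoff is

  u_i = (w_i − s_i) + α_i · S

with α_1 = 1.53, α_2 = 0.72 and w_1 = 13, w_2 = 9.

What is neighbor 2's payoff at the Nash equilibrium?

∂u_i/∂s_i = α_i − 1, so neighbor i contributes w_i if α_i > 1, else 0.
α_i > 1 for i ∈ {1}; NE contributions (13, 0), S = 13.
u_2 = (9 − 0) + 0.72·13 = 18.36.

18.36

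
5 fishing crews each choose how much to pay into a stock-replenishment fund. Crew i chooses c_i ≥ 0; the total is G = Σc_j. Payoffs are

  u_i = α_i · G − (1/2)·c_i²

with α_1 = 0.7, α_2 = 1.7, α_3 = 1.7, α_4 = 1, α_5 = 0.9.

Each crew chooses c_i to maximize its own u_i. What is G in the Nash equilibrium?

6

Crew i's FOC: ∂u_i/∂c_i = α_i − c_i = 0, so c_i* = α_i.
NE contributions = (0.7, 1.7, 1.7, 1, 0.9); G = 6.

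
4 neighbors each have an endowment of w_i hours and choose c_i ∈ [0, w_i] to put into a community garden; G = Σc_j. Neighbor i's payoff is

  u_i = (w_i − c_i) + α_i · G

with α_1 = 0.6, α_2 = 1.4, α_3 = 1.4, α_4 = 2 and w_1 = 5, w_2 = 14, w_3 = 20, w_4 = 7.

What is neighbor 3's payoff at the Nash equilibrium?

57.4

∂u_i/∂c_i = α_i − 1, so neighbor i contributes w_i if α_i > 1, else 0.
α_i > 1 for i ∈ {2, 3, 4}; NE contributions (0, 14, 20, 7), G = 41.
u_3 = (20 − 20) + 1.4·41 = 57.4.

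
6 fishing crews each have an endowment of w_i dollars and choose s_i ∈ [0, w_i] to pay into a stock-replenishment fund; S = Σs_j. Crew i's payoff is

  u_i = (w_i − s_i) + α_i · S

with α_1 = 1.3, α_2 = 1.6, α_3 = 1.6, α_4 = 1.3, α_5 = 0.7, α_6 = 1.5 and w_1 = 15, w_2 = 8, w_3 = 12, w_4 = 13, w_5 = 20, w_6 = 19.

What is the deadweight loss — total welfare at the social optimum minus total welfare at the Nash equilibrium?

140

∂u_i/∂s_i = α_i − 1, so crew i contributes w_i if α_i > 1, else 0.
α_i > 1 for i ∈ {1, 2, 3, 4, 6}; NE contributions (15, 8, 12, 13, 0, 19), S = 67.
W^NE = Σw_i − S^NE + (Σα_i)·S^NE = 87 + 7·67 = 556.
Planner: ∂(Σu_j)/∂s_i = Σα_j − 1 = 7 > 0, so everyone contributes w_i; S^SO = 87, W^SO = 87 + 7·87 = 696.
Deadweight loss = 140.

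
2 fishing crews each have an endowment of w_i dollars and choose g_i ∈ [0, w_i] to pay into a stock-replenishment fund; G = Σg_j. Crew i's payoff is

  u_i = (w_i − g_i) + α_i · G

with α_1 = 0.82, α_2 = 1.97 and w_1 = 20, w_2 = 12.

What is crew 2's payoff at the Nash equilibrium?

23.64

∂u_i/∂g_i = α_i − 1, so crew i contributes w_i if α_i > 1, else 0.
α_i > 1 for i ∈ {2}; NE contributions (0, 12), G = 12.
u_2 = (12 − 12) + 1.97·12 = 23.64.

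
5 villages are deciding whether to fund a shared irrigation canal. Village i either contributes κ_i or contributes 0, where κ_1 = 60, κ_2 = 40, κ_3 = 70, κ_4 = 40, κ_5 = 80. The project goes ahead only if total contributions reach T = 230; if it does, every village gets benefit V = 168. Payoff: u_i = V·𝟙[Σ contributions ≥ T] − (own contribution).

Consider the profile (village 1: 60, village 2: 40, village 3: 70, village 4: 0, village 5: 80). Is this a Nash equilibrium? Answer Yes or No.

Total = 250 ≥ 230: provided.
Village 1 (pledges 60, payoff 108): dropping to 0 → total 190, payoff 0. No gain.
Village 2 (pledges 40, payoff 128): dropping to 0 → total 210, payoff 0. No gain.
Village 3 (pledges 70, payoff 98): dropping to 0 → total 180, payoff 0. No gain.
Village 4 (pledges 0, payoff 168): pledging 40 → total 290, payoff 128. No gain.
Village 5 (pledges 80, payoff 88): dropping to 0 → total 170, payoff 0. No gain.

Yes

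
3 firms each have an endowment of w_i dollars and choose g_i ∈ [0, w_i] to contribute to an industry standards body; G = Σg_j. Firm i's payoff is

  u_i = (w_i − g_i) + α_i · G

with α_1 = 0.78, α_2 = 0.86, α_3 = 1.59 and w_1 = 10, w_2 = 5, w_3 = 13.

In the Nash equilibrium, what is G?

∂u_i/∂g_i = α_i − 1, so firm i contributes w_i if α_i > 1, else 0.
α_i > 1 for i ∈ {3}; NE contributions (0, 0, 13), G = 13.

13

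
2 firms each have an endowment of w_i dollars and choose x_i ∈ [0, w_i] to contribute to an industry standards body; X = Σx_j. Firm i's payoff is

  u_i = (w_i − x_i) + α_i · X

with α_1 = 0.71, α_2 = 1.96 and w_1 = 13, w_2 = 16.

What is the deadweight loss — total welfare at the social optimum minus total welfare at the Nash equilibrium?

∂u_i/∂x_i = α_i − 1, so firm i contributes w_i if α_i > 1, else 0.
α_i > 1 for i ∈ {2}; NE contributions (0, 16), X = 16.
W^NE = Σw_i − X^NE + (Σα_i)·X^NE = 29 + 1.67·16 = 55.72.
Planner: ∂(Σu_j)/∂x_i = Σα_j − 1 = 1.67 > 0, so everyone contributes w_i; X^SO = 29, W^SO = 29 + 1.67·29 = 77.43.
Deadweight loss = 21.71.

21.71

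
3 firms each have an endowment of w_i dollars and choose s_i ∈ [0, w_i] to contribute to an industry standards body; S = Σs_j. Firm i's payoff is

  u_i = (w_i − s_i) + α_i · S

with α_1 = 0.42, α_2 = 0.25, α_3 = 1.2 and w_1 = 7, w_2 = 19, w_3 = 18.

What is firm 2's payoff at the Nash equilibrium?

23.5

∂u_i/∂s_i = α_i − 1, so firm i contributes w_i if α_i > 1, else 0.
α_i > 1 for i ∈ {3}; NE contributions (0, 0, 18), S = 18.
u_2 = (19 − 0) + 0.25·18 = 23.5.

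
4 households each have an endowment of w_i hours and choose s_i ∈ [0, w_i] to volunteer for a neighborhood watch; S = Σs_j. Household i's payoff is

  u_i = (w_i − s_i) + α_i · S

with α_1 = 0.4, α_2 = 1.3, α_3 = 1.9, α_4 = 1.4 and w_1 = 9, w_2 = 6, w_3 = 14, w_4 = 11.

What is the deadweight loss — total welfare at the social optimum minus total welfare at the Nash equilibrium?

36

∂u_i/∂s_i = α_i − 1, so household i contributes w_i if α_i > 1, else 0.
α_i > 1 for i ∈ {2, 3, 4}; NE contributions (0, 6, 14, 11), S = 31.
W^NE = Σw_i − S^NE + (Σα_i)·S^NE = 40 + 4·31 = 164.
Planner: ∂(Σu_j)/∂s_i = Σα_j − 1 = 4 > 0, so everyone contributes w_i; S^SO = 40, W^SO = 40 + 4·40 = 200.
Deadweight loss = 36.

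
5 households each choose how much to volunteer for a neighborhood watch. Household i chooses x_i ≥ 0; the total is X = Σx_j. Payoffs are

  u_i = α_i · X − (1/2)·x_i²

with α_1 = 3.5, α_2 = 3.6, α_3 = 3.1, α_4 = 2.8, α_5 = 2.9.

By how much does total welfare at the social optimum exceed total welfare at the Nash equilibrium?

404.75

Household i's FOC: ∂u_i/∂x_i = α_i − x_i = 0, so x_i* = α_i.
NE contributions = (3.5, 3.6, 3.1, 2.8, 2.9); X = 15.9.
W^NE = (Σα)·X − ½Σα_i² = 15.9² − ½·51.07 = 227.275.
Planner sets x_i = Σα_j = 15.9 for every i, so X^SO = 5·15.9 = 79.5.
W^SO = (Σα)·X^SO − ½·5·(Σα)² = (5/2)·15.9² = 632.025.
Deadweight loss = W^SO − W^NE = 404.75.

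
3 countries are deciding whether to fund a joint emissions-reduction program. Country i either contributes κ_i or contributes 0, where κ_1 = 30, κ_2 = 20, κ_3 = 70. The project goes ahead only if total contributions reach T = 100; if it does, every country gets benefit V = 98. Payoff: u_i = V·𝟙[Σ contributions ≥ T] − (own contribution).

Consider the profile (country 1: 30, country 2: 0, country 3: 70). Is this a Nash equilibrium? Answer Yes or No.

Total = 100 ≥ 100: provided.
Country 1 (pledges 30, payoff 68): dropping to 0 → total 70, payoff 0. No gain.
Country 2 (pledges 0, payoff 98): pledging 20 → total 120, payoff 78. No gain.
Country 3 (pledges 70, payoff 28): dropping to 0 → total 30, payoff 0. No gain.

Yes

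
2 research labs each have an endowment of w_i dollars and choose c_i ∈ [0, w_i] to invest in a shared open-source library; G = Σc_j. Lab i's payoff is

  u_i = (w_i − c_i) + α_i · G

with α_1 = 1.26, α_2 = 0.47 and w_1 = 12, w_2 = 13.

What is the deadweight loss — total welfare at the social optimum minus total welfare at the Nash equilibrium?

∂u_i/∂c_i = α_i − 1, so lab i contributes w_i if α_i > 1, else 0.
α_i > 1 for i ∈ {1}; NE contributions (12, 0), G = 12.
W^NE = Σw_i − G^NE + (Σα_i)·G^NE = 25 + 0.73·12 = 33.76.
Planner: ∂(Σu_j)/∂c_i = Σα_j − 1 = 0.73 > 0, so everyone contributes w_i; G^SO = 25, W^SO = 25 + 0.73·25 = 43.25.
Deadweight loss = 9.49.

9.49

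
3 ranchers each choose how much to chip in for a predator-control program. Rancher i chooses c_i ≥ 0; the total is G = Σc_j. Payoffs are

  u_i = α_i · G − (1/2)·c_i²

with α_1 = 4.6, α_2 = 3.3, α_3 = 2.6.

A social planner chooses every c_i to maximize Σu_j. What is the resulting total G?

Planner FOC: ∂(Σu_j)/∂c_i = (Σα_j) − c_i = 0, so c_i^SO = Σα_j = 10.5 for every i; G^SO = 31.5.

31.5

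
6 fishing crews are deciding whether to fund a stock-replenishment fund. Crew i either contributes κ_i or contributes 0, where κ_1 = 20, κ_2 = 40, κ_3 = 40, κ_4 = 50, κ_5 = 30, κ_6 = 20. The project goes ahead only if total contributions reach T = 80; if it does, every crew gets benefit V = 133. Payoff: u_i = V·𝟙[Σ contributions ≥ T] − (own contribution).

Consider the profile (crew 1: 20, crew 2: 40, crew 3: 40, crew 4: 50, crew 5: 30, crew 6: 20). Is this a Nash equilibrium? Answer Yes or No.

No

Total = 200 ≥ 80: provided.
Crew 1 (pledges 20, payoff 113): dropping to 0 → total 180, payoff 133. Profitable deviation.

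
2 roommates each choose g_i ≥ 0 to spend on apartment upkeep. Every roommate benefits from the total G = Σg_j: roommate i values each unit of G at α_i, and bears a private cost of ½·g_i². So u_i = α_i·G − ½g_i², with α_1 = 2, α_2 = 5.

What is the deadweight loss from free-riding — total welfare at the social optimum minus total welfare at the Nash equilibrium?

Roommate i's FOC: ∂u_i/∂g_i = α_i − g_i = 0, so g_i* = α_i.
NE contributions = (2, 5); G = 7.
W^NE = (Σα)·G − ½Σα_i² = 7² − ½·29 = 34.5.
Planner sets g_i = Σα_j = 7 for every i, so G^SO = 2·7 = 14.
W^SO = (Σα)·G^SO − ½·2·(Σα)² = (2/2)·7² = 49.
Deadweight loss = W^SO − W^NE = 14.5.

14.5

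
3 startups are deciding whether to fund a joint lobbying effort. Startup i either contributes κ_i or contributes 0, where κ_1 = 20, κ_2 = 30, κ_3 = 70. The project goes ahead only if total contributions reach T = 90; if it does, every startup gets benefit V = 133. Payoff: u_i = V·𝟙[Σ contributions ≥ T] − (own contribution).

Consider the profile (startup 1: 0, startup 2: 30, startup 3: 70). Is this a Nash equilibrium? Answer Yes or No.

Yes

Total = 100 ≥ 90: provided.
Startup 1 (pledges 0, payoff 133): pledging 20 → total 120, payoff 113. No gain.
Startup 2 (pledges 30, payoff 103): dropping to 0 → total 70, payoff 0. No gain.
Startup 3 (pledges 70, payoff 63): dropping to 0 → total 30, payoff 0. No gain.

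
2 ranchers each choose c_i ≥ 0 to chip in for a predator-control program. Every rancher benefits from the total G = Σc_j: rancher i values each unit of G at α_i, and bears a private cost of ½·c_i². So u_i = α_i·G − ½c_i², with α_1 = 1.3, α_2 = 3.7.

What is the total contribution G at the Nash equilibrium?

5

Rancher i's FOC: ∂u_i/∂c_i = α_i − c_i = 0, so c_i* = α_i.
NE contributions = (1.3, 3.7); G = 5.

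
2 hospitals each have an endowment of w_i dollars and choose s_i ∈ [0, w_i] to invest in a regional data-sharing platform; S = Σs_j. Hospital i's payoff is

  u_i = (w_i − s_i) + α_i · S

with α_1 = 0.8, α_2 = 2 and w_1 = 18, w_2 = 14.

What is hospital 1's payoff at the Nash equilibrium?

29.2

∂u_i/∂s_i = α_i − 1, so hospital i contributes w_i if α_i > 1, else 0.
α_i > 1 for i ∈ {2}; NE contributions (0, 14), S = 14.
u_1 = (18 − 0) + 0.8·14 = 29.2.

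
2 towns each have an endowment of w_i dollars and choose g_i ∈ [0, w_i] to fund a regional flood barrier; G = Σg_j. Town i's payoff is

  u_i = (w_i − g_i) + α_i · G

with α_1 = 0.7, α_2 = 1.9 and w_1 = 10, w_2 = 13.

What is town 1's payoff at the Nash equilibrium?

19.1

∂u_i/∂g_i = α_i − 1, so town i contributes w_i if α_i > 1, else 0.
α_i > 1 for i ∈ {2}; NE contributions (0, 13), G = 13.
u_1 = (10 − 0) + 0.7·13 = 19.1.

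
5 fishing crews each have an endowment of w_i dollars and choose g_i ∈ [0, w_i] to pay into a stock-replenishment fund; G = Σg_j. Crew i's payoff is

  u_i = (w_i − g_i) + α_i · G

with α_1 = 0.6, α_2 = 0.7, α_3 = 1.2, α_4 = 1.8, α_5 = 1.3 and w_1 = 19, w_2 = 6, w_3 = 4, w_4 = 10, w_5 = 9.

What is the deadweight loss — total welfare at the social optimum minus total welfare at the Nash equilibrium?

115

∂u_i/∂g_i = α_i − 1, so crew i contributes w_i if α_i > 1, else 0.
α_i > 1 for i ∈ {3, 4, 5}; NE contributions (0, 0, 4, 10, 9), G = 23.
W^NE = Σw_i − G^NE + (Σα_i)·G^NE = 48 + 4.6·23 = 153.8.
Planner: ∂(Σu_j)/∂g_i = Σα_j − 1 = 4.6 > 0, so everyone contributes w_i; G^SO = 48, W^SO = 48 + 4.6·48 = 268.8.
Deadweight loss = 115.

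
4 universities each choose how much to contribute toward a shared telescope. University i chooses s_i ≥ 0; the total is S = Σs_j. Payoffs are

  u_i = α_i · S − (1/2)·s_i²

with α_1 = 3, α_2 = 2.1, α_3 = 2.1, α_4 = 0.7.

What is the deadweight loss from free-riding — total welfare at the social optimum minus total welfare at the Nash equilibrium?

71.565

University i's FOC: ∂u_i/∂s_i = α_i − s_i = 0, so s_i* = α_i.
NE contributions = (3, 2.1, 2.1, 0.7); S = 7.9.
W^NE = (Σα)·S − ½Σα_i² = 7.9² − ½·18.31 = 53.255.
Planner sets s_i = Σα_j = 7.9 for every i, so S^SO = 4·7.9 = 31.6.
W^SO = (Σα)·S^SO − ½·4·(Σα)² = (4/2)·7.9² = 124.82.
Deadweight loss = W^SO − W^NE = 71.565.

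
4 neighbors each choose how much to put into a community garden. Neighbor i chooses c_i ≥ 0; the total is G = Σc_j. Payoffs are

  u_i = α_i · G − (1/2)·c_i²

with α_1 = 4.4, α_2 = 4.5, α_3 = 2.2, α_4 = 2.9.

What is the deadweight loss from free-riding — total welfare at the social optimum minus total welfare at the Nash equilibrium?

222.43

Neighbor i's FOC: ∂u_i/∂c_i = α_i − c_i = 0, so c_i* = α_i.
NE contributions = (4.4, 4.5, 2.2, 2.9); G = 14.
W^NE = (Σα)·G − ½Σα_i² = 14² − ½·52.86 = 169.57.
Planner sets c_i = Σα_j = 14 for every i, so G^SO = 4·14 = 56.
W^SO = (Σα)·G^SO − ½·4·(Σα)² = (4/2)·14² = 392.
Deadweight loss = W^SO − W^NE = 222.43.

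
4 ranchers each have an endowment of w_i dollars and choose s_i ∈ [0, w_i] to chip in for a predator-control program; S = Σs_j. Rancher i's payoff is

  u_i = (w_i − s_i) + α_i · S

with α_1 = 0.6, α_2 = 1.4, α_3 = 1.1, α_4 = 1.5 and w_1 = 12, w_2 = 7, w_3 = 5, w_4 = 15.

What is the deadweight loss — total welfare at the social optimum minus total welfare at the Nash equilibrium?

∂u_i/∂s_i = α_i − 1, so rancher i contributes w_i if α_i > 1, else 0.
α_i > 1 for i ∈ {2, 3, 4}; NE contributions (0, 7, 5, 15), S = 27.
W^NE = Σw_i − S^NE + (Σα_i)·S^NE = 39 + 3.6·27 = 136.2.
Planner: ∂(Σu_j)/∂s_i = Σα_j − 1 = 3.6 > 0, so everyone contributes w_i; S^SO = 39, W^SO = 39 + 3.6·39 = 179.4.
Deadweight loss = 43.2.

43.2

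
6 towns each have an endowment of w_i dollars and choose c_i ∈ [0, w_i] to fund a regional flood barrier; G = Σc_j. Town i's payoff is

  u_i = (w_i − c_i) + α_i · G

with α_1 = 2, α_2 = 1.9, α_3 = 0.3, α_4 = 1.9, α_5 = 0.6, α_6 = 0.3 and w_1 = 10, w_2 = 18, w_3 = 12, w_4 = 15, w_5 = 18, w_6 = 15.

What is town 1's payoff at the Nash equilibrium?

∂u_i/∂c_i = α_i − 1, so town i contributes w_i if α_i > 1, else 0.
α_i > 1 for i ∈ {1, 2, 4}; NE contributions (10, 18, 0, 15, 0, 0), G = 43.
u_1 = (10 − 10) + 2·43 = 86.

86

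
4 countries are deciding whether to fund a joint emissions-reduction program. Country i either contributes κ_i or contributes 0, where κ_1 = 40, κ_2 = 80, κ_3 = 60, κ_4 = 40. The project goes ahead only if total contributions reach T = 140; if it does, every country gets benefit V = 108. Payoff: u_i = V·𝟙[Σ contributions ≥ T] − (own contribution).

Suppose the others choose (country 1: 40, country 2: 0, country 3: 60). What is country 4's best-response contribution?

Others' total = 100. Contributing 40 brings total to 140 ≥ 140: gain V − κ_4 = 68.
Best response: 40.

40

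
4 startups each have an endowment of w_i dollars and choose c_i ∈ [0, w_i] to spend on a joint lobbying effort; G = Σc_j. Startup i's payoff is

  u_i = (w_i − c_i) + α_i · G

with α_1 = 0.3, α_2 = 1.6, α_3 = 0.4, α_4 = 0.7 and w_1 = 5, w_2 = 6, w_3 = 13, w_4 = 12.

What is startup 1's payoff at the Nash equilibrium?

6.8

∂u_i/∂c_i = α_i − 1, so startup i contributes w_i if α_i > 1, else 0.
α_i > 1 for i ∈ {2}; NE contributions (0, 6, 0, 0), G = 6.
u_1 = (5 − 0) + 0.3·6 = 6.8.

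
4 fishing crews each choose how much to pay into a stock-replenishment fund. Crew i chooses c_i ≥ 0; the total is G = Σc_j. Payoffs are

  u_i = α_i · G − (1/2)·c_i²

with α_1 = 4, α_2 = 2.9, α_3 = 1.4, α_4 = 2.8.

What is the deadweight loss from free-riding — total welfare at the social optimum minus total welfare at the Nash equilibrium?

140.315

Crew i's FOC: ∂u_i/∂c_i = α_i − c_i = 0, so c_i* = α_i.
NE contributions = (4, 2.9, 1.4, 2.8); G = 11.1.
W^NE = (Σα)·G − ½Σα_i² = 11.1² − ½·34.21 = 106.105.
Planner sets c_i = Σα_j = 11.1 for every i, so G^SO = 4·11.1 = 44.4.
W^SO = (Σα)·G^SO − ½·4·(Σα)² = (4/2)·11.1² = 246.42.
Deadweight loss = W^SO − W^NE = 140.315.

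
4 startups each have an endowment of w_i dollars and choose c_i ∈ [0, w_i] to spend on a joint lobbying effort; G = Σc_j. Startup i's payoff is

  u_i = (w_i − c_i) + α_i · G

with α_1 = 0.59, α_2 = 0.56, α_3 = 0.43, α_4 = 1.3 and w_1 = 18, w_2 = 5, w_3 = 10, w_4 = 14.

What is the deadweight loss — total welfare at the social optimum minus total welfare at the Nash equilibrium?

∂u_i/∂c_i = α_i − 1, so startup i contributes w_i if α_i > 1, else 0.
α_i > 1 for i ∈ {4}; NE contributions (0, 0, 0, 14), G = 14.
W^NE = Σw_i − G^NE + (Σα_i)·G^NE = 47 + 1.88·14 = 73.32.
Planner: ∂(Σu_j)/∂c_i = Σα_j − 1 = 1.88 > 0, so everyone contributes w_i; G^SO = 47, W^SO = 47 + 1.88·47 = 135.36.
Deadweight loss = 62.04.

62.04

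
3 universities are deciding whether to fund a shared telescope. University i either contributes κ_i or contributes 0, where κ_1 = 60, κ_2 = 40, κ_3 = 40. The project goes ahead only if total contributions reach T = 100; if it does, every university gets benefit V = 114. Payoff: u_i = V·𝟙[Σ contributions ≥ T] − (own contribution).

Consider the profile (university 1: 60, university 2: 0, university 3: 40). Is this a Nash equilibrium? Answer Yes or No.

Total = 100 ≥ 100: provided.
University 1 (pledges 60, payoff 54): dropping to 0 → total 40, payoff 0. No gain.
University 2 (pledges 0, payoff 114): pledging 40 → total 140, payoff 74. No gain.
University 3 (pledges 40, payoff 74): dropping to 0 → total 60, payoff 0. No gain.

Yes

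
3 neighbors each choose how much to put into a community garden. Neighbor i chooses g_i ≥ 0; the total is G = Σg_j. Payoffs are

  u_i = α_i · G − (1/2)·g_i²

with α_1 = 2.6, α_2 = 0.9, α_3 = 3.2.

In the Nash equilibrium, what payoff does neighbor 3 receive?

16.32

Neighbor i's FOC: ∂u_i/∂g_i = α_i − g_i = 0, so g_i* = α_i.
NE contributions = (2.6, 0.9, 3.2); G = 6.7.
u_3 = α_3·G − ½·(g_3)² = 3.2·6.7 − ½·3.2² = 16.32.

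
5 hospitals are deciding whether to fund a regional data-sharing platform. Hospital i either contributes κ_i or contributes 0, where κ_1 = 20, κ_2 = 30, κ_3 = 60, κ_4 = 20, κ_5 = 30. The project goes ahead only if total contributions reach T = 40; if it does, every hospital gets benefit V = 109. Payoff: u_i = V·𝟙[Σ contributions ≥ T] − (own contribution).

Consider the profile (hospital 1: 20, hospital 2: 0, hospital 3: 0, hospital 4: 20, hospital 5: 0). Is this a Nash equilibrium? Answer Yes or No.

Yes

Total = 40 ≥ 40: provided.
Hospital 1 (pledges 20, payoff 89): dropping to 0 → total 20, payoff 0. No gain.
Hospital 2 (pledges 0, payoff 109): pledging 30 → total 70, payoff 79. No gain.
Hospital 3 (pledges 0, payoff 109): pledging 60 → total 100, payoff 49. No gain.
Hospital 4 (pledges 20, payoff 89): dropping to 0 → total 20, payoff 0. No gain.
Hospital 5 (pledges 0, payoff 109): pledging 30 → total 70, payoff 79. No gain.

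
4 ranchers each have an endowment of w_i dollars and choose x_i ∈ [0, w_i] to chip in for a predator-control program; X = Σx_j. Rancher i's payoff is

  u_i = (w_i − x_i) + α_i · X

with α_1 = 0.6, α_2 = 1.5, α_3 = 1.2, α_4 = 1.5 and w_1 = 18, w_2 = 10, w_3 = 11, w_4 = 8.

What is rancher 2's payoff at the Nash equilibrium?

43.5

∂u_i/∂x_i = α_i − 1, so rancher i contributes w_i if α_i > 1, else 0.
α_i > 1 for i ∈ {2, 3, 4}; NE contributions (0, 10, 11, 8), X = 29.
u_2 = (10 − 10) + 1.5·29 = 43.5.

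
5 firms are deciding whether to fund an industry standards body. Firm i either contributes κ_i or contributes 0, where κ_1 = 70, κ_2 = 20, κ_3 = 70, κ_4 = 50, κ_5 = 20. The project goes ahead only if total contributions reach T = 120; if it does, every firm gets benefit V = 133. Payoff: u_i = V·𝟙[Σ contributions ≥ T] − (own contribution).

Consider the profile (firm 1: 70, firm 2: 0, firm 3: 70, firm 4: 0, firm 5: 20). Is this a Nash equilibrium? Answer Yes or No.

No

Total = 160 ≥ 120: provided.
Firm 1 (pledges 70, payoff 63): dropping to 0 → total 90, payoff 0. No gain.
Firm 2 (pledges 0, payoff 133): pledging 20 → total 180, payoff 113. No gain.
Firm 3 (pledges 70, payoff 63): dropping to 0 → total 90, payoff 0. No gain.
Firm 4 (pledges 0, payoff 133): pledging 50 → total 210, payoff 83. No gain.
Firm 5 (pledges 20, payoff 113): dropping to 0 → total 140, payoff 133. Profitable deviation.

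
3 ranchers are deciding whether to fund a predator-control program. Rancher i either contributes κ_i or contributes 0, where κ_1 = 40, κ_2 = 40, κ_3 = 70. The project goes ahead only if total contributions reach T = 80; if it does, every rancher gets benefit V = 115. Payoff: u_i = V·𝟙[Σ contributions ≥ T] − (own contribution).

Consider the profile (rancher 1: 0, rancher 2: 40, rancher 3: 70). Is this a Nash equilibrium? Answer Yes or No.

Total = 110 ≥ 80: provided.
Rancher 1 (pledges 0, payoff 115): pledging 40 → total 150, payoff 75. No gain.
Rancher 2 (pledges 40, payoff 75): dropping to 0 → total 70, payoff 0. No gain.
Rancher 3 (pledges 70, payoff 45): dropping to 0 → total 40, payoff 0. No gain.

Yes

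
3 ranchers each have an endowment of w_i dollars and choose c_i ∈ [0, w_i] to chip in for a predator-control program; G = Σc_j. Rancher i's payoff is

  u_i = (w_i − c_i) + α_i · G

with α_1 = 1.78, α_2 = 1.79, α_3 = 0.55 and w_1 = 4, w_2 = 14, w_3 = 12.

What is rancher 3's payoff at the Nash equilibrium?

∂u_i/∂c_i = α_i − 1, so rancher i contributes w_i if α_i > 1, else 0.
α_i > 1 for i ∈ {1, 2}; NE contributions (4, 14, 0), G = 18.
u_3 = (12 − 0) + 0.55·18 = 21.9.

21.9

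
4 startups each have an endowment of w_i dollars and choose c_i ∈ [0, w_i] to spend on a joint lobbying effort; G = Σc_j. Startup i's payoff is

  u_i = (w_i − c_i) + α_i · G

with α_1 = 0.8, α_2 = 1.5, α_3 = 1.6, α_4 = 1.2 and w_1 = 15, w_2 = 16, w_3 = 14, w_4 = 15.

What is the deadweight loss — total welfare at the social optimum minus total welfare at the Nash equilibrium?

∂u_i/∂c_i = α_i − 1, so startup i contributes w_i if α_i > 1, else 0.
α_i > 1 for i ∈ {2, 3, 4}; NE contributions (0, 16, 14, 15), G = 45.
W^NE = Σw_i − G^NE + (Σα_i)·G^NE = 60 + 4.1·45 = 244.5.
Planner: ∂(Σu_j)/∂c_i = Σα_j − 1 = 4.1 > 0, so everyone contributes w_i; G^SO = 60, W^SO = 60 + 4.1·60 = 306.
Deadweight loss = 61.5.

61.5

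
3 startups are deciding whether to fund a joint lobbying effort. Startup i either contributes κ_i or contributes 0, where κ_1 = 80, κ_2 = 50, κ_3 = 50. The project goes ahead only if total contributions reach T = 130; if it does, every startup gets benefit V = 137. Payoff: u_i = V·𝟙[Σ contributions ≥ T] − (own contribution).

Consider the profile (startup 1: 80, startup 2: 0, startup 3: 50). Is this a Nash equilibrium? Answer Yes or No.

Yes

Total = 130 ≥ 130: provided.
Startup 1 (pledges 80, payoff 57): dropping to 0 → total 50, payoff 0. No gain.
Startup 2 (pledges 0, payoff 137): pledging 50 → total 180, payoff 87. No gain.
Startup 3 (pledges 50, payoff 87): dropping to 0 → total 80, payoff 0. No gain.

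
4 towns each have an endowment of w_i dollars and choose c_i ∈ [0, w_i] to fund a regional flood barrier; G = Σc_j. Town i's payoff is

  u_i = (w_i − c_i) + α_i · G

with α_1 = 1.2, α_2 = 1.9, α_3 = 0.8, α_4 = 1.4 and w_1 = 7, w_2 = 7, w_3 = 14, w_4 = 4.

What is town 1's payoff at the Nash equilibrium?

21.6

∂u_i/∂c_i = α_i − 1, so town i contributes w_i if α_i > 1, else 0.
α_i > 1 for i ∈ {1, 2, 4}; NE contributions (7, 7, 0, 4), G = 18.
u_1 = (7 − 7) + 1.2·18 = 21.6.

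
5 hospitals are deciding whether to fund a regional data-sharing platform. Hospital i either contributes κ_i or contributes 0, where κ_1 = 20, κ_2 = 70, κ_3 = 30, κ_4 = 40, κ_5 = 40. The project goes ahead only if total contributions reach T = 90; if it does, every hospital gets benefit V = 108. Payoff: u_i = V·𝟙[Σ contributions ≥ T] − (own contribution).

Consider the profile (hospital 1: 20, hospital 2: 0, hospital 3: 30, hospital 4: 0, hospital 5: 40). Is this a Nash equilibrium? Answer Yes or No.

Yes

Total = 90 ≥ 90: provided.
Hospital 1 (pledges 20, payoff 88): dropping to 0 → total 70, payoff 0. No gain.
Hospital 2 (pledges 0, payoff 108): pledging 70 → total 160, payoff 38. No gain.
Hospital 3 (pledges 30, payoff 78): dropping to 0 → total 60, payoff 0. No gain.
Hospital 4 (pledges 0, payoff 108): pledging 40 → total 130, payoff 68. No gain.
Hospital 5 (pledges 40, payoff 68): dropping to 0 → total 50, payoff 0. No gain.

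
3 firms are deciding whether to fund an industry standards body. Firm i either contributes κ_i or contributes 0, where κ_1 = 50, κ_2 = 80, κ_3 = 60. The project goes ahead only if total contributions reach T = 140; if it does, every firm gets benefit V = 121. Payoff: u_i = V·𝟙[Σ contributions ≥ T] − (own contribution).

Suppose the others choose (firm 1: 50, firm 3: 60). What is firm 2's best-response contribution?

Others' total = 110. Contributing 80 brings total to 190 ≥ 140: gain V − κ_2 = 41.
Best response: 80.

80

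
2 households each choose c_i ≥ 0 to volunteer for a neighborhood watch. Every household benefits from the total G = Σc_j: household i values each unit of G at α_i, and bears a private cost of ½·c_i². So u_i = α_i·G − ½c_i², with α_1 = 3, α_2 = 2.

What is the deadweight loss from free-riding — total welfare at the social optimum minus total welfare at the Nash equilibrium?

Household i's FOC: ∂u_i/∂c_i = α_i − c_i = 0, so c_i* = α_i.
NE contributions = (3, 2); G = 5.
W^NE = (Σα)·G − ½Σα_i² = 5² − ½·13 = 18.5.
Planner sets c_i = Σα_j = 5 for every i, so G^SO = 2·5 = 10.
W^SO = (Σα)·G^SO − ½·2·(Σα)² = (2/2)·5² = 25.
Deadweight loss = W^SO − W^NE = 6.5.

6.5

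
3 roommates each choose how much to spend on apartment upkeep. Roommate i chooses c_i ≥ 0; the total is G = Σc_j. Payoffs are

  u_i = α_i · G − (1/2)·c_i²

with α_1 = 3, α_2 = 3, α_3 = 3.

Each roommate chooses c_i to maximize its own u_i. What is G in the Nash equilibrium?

9

Roommate i's FOC: ∂u_i/∂c_i = α_i − c_i = 0, so c_i* = α_i.
NE contributions = (3, 3, 3); G = 9.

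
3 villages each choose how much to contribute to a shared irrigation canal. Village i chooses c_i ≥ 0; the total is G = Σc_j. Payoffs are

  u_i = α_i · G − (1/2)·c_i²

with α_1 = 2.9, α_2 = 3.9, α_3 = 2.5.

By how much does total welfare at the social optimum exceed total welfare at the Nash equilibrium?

Village i's FOC: ∂u_i/∂c_i = α_i − c_i = 0, so c_i* = α_i.
NE contributions = (2.9, 3.9, 2.5); G = 9.3.
W^NE = (Σα)·G − ½Σα_i² = 9.3² − ½·29.87 = 71.555.
Planner sets c_i = Σα_j = 9.3 for every i, so G^SO = 3·9.3 = 27.9.
W^SO = (Σα)·G^SO − ½·3·(Σα)² = (3/2)·9.3² = 129.735.
Deadweight loss = W^SO − W^NE = 58.18.

58.18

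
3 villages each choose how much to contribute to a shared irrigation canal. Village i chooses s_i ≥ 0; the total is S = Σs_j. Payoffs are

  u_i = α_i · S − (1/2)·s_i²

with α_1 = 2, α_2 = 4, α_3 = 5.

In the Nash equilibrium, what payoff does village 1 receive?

20

Village i's FOC: ∂u_i/∂s_i = α_i − s_i = 0, so s_i* = α_i.
NE contributions = (2, 4, 5); S = 11.
u_1 = α_1·S − ½·(s_1)² = 2·11 − ½·2² = 20.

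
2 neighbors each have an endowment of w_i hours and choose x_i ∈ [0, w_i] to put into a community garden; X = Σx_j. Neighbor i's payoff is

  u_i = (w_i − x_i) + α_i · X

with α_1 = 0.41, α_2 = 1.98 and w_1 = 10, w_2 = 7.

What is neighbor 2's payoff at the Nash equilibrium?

∂u_i/∂x_i = α_i − 1, so neighbor i contributes w_i if α_i > 1, else 0.
α_i > 1 for i ∈ {2}; NE contributions (0, 7), X = 7.
u_2 = (7 − 7) + 1.98·7 = 13.86.

13.86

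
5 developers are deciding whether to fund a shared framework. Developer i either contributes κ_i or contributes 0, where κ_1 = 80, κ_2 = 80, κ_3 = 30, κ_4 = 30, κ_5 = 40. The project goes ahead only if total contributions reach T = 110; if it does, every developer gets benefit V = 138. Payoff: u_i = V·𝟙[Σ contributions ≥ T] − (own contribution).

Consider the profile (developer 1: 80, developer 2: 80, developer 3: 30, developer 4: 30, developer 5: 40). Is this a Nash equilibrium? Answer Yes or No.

Total = 260 ≥ 110: provided.
Developer 1 (pledges 80, payoff 58): dropping to 0 → total 180, payoff 138. Profitable deviation.

No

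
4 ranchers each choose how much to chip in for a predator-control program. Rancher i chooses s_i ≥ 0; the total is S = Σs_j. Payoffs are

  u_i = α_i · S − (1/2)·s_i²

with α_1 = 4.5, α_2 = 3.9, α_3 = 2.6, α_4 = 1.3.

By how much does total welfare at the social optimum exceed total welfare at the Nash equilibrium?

173.245

Rancher i's FOC: ∂u_i/∂s_i = α_i − s_i = 0, so s_i* = α_i.
NE contributions = (4.5, 3.9, 2.6, 1.3); S = 12.3.
W^NE = (Σα)·S − ½Σα_i² = 12.3² − ½·43.91 = 129.335.
Planner sets s_i = Σα_j = 12.3 for every i, so S^SO = 4·12.3 = 49.2.
W^SO = (Σα)·S^SO − ½·4·(Σα)² = (4/2)·12.3² = 302.58.
Deadweight loss = W^SO − W^NE = 173.245.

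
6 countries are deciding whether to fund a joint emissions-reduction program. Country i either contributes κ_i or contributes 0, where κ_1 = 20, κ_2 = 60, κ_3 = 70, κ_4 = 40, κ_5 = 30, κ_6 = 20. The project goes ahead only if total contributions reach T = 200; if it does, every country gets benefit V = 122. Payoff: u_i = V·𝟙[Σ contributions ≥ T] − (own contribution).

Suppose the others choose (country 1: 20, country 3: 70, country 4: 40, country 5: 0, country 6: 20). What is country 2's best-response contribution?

Others' total = 150. Contributing 60 brings total to 210 ≥ 200: gain V − κ_2 = 62.
Best response: 60.

60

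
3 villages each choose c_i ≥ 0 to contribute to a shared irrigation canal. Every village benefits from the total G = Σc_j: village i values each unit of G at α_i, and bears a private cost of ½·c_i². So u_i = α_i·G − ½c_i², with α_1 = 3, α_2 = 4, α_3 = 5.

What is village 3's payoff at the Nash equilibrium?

47.5

Village i's FOC: ∂u_i/∂c_i = α_i − c_i = 0, so c_i* = α_i.
NE contributions = (3, 4, 5); G = 12.
u_3 = α_3·G − ½·(c_3)² = 5·12 − ½·5² = 47.5.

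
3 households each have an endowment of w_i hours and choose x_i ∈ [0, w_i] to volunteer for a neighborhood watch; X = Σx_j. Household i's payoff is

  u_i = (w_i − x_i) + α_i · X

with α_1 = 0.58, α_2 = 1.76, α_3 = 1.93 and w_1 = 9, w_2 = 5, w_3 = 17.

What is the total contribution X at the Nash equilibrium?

∂u_i/∂x_i = α_i − 1, so household i contributes w_i if α_i > 1, else 0.
α_i > 1 for i ∈ {2, 3}; NE contributions (0, 5, 17), X = 22.

22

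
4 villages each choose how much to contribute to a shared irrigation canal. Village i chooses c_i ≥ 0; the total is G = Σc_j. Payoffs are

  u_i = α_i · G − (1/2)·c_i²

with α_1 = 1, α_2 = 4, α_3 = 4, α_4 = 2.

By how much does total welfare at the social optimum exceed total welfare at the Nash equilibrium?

Village i's FOC: ∂u_i/∂c_i = α_i − c_i = 0, so c_i* = α_i.
NE contributions = (1, 4, 4, 2); G = 11.
W^NE = (Σα)·G − ½Σα_i² = 11² − ½·37 = 102.5.
Planner sets c_i = Σα_j = 11 for every i, so G^SO = 4·11 = 44.
W^SO = (Σα)·G^SO − ½·4·(Σα)² = (4/2)·11² = 242.
Deadweight loss = W^SO − W^NE = 139.5.

139.5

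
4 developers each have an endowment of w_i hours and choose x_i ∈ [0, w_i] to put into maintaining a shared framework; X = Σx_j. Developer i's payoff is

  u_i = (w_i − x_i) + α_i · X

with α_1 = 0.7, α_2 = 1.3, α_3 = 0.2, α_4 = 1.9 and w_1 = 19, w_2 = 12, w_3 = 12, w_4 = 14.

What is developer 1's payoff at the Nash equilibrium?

∂u_i/∂x_i = α_i − 1, so developer i contributes w_i if α_i > 1, else 0.
α_i > 1 for i ∈ {2, 4}; NE contributions (0, 12, 0, 14), X = 26.
u_1 = (19 − 0) + 0.7·26 = 37.2.

37.2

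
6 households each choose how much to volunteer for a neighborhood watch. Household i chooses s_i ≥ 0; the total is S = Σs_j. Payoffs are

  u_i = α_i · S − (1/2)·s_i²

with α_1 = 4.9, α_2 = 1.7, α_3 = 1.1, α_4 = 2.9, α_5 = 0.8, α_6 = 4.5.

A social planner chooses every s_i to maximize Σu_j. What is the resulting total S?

95.4

Planner FOC: ∂(Σu_j)/∂s_i = (Σα_j) − s_i = 0, so s_i^SO = Σα_j = 15.9 for every i; S^SO = 95.4.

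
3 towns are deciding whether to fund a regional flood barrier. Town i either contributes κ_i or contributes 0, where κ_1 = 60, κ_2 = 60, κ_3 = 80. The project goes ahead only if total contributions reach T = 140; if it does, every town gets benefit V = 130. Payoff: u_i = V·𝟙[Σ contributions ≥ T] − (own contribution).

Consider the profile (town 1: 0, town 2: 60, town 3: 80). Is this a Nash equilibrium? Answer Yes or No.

Yes

Total = 140 ≥ 140: provided.
Town 1 (pledges 0, payoff 130): pledging 60 → total 200, payoff 70. No gain.
Town 2 (pledges 60, payoff 70): dropping to 0 → total 80, payoff 0. No gain.
Town 3 (pledges 80, payoff 50): dropping to 0 → total 60, payoff 0. No gain.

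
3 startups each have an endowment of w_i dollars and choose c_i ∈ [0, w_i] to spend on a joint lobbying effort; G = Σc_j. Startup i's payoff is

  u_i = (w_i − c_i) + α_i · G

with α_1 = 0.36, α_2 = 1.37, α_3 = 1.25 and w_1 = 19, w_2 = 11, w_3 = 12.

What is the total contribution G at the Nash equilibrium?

∂u_i/∂c_i = α_i − 1, so startup i contributes w_i if α_i > 1, else 0.
α_i > 1 for i ∈ {2, 3}; NE contributions (0, 11, 12), G = 23.

23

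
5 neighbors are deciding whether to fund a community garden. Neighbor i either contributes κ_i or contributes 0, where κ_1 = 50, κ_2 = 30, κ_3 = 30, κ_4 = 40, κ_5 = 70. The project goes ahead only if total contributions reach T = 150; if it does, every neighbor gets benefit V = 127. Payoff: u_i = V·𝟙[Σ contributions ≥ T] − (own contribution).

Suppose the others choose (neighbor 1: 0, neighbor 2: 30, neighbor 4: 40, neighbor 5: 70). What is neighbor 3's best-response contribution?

Others' total = 140. Contributing 30 brings total to 170 ≥ 150: gain V − κ_3 = 97.
Best response: 30.

30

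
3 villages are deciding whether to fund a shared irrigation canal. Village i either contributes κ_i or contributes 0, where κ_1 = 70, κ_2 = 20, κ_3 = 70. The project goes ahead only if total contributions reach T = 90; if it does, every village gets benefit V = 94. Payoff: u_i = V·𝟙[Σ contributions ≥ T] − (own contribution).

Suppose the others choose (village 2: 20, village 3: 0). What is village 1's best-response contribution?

70

Others' total = 20. Contributing 70 brings total to 90 ≥ 90: gain V − κ_1 = 24.
Best response: 70.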